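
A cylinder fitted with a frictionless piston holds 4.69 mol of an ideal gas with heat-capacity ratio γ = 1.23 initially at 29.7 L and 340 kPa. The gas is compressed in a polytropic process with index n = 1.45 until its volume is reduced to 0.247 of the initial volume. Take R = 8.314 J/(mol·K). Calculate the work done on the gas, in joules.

T₁ = P₁V₁/(nR) = 340×29.7/(4.69×8.314) = 259 K.
Polytropic n=1.45: T₂ = T₁(V₁/V₂)^(n−1) = 259×(4.05)^0.45 = 486 K; P₂ = P₁(V₁/V₂)^n = 2580 kPa.
W = (P₁V₁−P₂V₂)/(n−1) = (340×29.7−2580×7.34)/0.45 = -19700 J.
Work done on the gas = −W_by = 19700 J.

19700 J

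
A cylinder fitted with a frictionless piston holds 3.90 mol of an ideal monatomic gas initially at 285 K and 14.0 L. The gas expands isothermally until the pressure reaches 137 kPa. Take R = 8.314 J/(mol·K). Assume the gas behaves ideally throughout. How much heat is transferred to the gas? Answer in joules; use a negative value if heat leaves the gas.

14500 J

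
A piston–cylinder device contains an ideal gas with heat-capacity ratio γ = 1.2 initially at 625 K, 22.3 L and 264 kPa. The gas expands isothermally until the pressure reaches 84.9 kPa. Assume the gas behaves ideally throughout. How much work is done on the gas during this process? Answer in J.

-6680 J

n = P₁V₁/(RT₁) = 264×22.3/(8.314×625) = 1.13 mol.
Isothermal: T stays 625 K; PV = const ⇒ V₂ = 69.3 L, P₂ = 84.9 kPa.
W = nRT ln(V₂/V₁) = 1.13×8.314×625×ln(3.11) = 6680 J.
Work done on the gas = −W_by = -6680 J.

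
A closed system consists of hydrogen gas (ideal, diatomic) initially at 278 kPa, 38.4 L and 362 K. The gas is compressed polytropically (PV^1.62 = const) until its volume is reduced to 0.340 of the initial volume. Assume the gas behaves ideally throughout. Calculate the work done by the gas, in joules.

n = P₁V₁/(RT₁) = 278×38.4/(8.314×362) = 3.55 mol.
Polytropic n=1.62: T₂ = T₁(V₁/V₂)^(n−1) = 362×(2.94)^0.62 = 707 K; P₂ = P₁(V₁/V₂)^n = 1600 kPa.
W = (P₁V₁−P₂V₂)/(n−1) = (278×38.4−1600×13.1)/0.62 = -16400 J.

-16400 J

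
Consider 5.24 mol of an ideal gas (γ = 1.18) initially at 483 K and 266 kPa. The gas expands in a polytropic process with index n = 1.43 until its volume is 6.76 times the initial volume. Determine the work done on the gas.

-27400 J

V₁ = nRT₁/P₁ = 5.24×8.314×483/266 = 79.1 L.
Polytropic n=1.43: T₂ = T₁(V₁/V₂)^(n−1) = 483×(0.148)^0.43 = 212 K; P₂ = P₁(V₁/V₂)^n = 17.3 kPa.
W = (P₁V₁−P₂V₂)/(n−1) = (266×79.1−17.3×535)/0.43 = 27400 J.
Work done on the gas = −W_by = -27400 J.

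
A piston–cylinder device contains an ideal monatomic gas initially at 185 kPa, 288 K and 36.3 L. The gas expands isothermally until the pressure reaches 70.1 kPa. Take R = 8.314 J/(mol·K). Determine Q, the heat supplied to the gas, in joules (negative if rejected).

n = P₁V₁/(RT₁) = 185×36.3/(8.314×288) = 2.80 mol.
Isothermal: T stays 288 K; PV = const ⇒ V₂ = 95.8 L, P₂ = 70.1 kPa.
ΔU = 0 (ideal gas, T constant).
W = nRT ln(V₂/V₁) = 2.80×8.314×288×ln(2.64) = 6520 J.
Q = ΔU + W = 6520 J.

6520 J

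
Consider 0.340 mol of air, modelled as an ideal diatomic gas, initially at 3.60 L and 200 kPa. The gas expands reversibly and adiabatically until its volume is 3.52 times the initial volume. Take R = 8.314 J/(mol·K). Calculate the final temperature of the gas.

T₁ = P₁V₁/(nR) = 200×3.60/(0.340×8.314) = 255 K.
Adiabatic: TV^(γ−1) = const ⇒ T₂ = 255×(0.284)^0.400 = 154 K; PV^γ = const ⇒ P₂ = 34.3 kPa.

154 K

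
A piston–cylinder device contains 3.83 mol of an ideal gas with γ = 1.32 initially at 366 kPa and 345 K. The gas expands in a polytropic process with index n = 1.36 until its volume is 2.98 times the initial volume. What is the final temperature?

233 K

V₁ = nRT₁/P₁ = 3.83×8.314×345/366 = 30.0 L.
Polytropic n=1.36: T₂ = T₁(V₁/V₂)^(n−1) = 345×(0.336)^0.36 = 233 K; P₂ = P₁(V₁/V₂)^n = 82.9 kPa.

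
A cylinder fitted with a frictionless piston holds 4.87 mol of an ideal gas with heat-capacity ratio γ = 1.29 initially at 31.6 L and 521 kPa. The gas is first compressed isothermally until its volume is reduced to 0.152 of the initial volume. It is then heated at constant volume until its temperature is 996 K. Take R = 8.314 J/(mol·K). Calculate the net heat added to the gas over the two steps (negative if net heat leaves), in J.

51300 J

T₁ = P₁V₁/(nR) = 521×31.6/(4.87×8.314) = 407 K.
Step 1 — Isothermal: T stays 407 K; PV = const ⇒ V₂ = 4.80 L, P₂ = 3430 kPa.
ΔU = 0 (ideal gas, T constant).
W = nRT ln(V₂/V₁) = 4.87×8.314×407×ln(0.152) = -31000 J.
Q = ΔU + W = -31000 J.
State after step 1: P = 3430 kPa, V = 4.80 L, T = 407 K.
Step 2 — Isochoric: V stays 4.80 L; P/T = const ⇒ T₂ = 996 K, P₂ = 8400 kPa.
W = 0 (no volume change).
ΔU = nCvΔT = 4.87×28.7×(996−407) = 82300 J.
Q = ΔU = 82300 J.
Net over both steps: W = -31000 J, Q = 51300 J, ΔU = 82300 J.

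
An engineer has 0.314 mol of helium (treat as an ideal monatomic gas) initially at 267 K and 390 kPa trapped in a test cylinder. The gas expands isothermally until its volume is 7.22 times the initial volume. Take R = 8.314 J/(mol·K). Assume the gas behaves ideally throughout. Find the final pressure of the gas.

V₁ = nRT₁/P₁ = 0.314×8.314×267/390 = 1.79 L.
Isothermal: T stays 267 K; PV = const ⇒ V₂ = 12.9 L, P₂ = 54.0 kPa.

54.0 kPa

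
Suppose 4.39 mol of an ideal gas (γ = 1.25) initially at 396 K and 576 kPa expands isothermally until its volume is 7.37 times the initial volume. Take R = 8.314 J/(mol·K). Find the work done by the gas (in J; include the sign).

28900 J

V₁ = nRT₁/P₁ = 4.39×8.314×396/576 = 25.1 L.
Isothermal: T stays 396 K; PV = const ⇒ V₂ = 185 L, P₂ = 78.2 kPa.
W = nRT ln(V₂/V₁) = 4.39×8.314×396×ln(7.37) = 28900 J.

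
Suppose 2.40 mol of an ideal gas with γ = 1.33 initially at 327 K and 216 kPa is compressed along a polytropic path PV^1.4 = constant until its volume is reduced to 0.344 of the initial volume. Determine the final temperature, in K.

501 K

V₁ = nRT₁/P₁ = 2.40×8.314×327/216 = 30.2 L.
Polytropic n=1.4: T₂ = T₁(V₁/V₂)^(n−1) = 327×(2.91)^0.40 = 501 K; P₂ = P₁(V₁/V₂)^n = 962 kPa.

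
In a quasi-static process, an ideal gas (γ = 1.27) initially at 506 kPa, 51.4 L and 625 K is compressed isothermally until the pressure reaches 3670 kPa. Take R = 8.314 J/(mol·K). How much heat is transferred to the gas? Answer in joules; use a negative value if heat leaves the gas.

-51500 J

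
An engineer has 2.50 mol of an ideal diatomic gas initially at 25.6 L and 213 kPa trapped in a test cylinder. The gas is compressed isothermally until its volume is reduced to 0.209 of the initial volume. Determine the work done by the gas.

-8540 J

T₁ = P₁V₁/(nR) = 213×25.6/(2.50×8.314) = 262 K.
Isothermal: T stays 262 K; PV = const ⇒ V₂ = 5.35 L, P₂ = 1020 kPa.
W = nRT ln(V₂/V₁) = 2.50×8.314×262×ln(0.209) = -8540 J.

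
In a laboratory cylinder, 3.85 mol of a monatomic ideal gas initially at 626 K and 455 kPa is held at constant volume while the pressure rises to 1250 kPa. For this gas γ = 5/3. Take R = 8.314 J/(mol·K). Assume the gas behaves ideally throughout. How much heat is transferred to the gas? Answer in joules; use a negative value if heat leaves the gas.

52500 J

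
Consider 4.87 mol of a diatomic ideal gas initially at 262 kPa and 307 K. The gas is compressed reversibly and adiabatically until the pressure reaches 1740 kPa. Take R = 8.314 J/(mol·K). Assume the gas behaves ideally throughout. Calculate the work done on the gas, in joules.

V₁ = nRT₁/P₁ = 4.87×8.314×307/262 = 47.4 L.
Adiabatic: T₂/T₁ = (P₂/P₁)^((γ−1)/γ) ⇒ T₂ = 307×(6.64)^0.286 = 527 K; V₂ = 12.3 L.
ΔU = nCvΔT = 4.87×20.8×(527−307) = 22300 J.
Q = 0 for an adiabatic process, so W = −ΔU = -22300 J.
Work done on the gas = −W_by = 22300 J.

22300 J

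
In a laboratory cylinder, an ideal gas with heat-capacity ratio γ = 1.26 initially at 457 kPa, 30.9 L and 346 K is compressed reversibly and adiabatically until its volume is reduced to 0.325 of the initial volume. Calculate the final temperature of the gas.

Adiabatic: TV^(γ−1) = const ⇒ T₂ = 346×(3.08)^0.260 = 463 K; PV^γ = const ⇒ P₂ = 1880 kPa.

463 K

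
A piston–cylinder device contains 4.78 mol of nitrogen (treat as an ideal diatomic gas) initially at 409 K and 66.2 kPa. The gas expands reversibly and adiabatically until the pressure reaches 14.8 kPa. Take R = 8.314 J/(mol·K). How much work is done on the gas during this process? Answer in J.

-14100 J

V₁ = nRT₁/P₁ = 4.78×8.314×409/66.2 = 246 L.
Adiabatic: T₂/T₁ = (P₂/P₁)^((γ−1)/γ) ⇒ T₂ = 409×(0.224)^0.286 = 267 K; V₂ = 716 L.
ΔU = nCvΔT = 4.78×20.8×(267−409) = -14100 J.
Q = 0 for an adiabatic process, so W = −ΔU = 14100 J.
Work done on the gas = −W_by = -14100 J.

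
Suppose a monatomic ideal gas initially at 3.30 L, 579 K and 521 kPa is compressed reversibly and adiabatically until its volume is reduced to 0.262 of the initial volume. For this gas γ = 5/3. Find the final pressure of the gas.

4860 kPa

Adiabatic: TV^(γ−1) = const ⇒ T₂ = 579×(3.82)^0.667 = 1410 K; PV^γ = const ⇒ P₂ = 4860 kPa.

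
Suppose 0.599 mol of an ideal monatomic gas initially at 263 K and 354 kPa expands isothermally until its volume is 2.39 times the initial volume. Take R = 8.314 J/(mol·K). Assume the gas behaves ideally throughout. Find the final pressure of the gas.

V₁ = nRT₁/P₁ = 0.599×8.314×263/354 = 3.70 L.
Isothermal: T stays 263 K; PV = const ⇒ V₂ = 8.84 L, P₂ = 148 kPa.

148 kPa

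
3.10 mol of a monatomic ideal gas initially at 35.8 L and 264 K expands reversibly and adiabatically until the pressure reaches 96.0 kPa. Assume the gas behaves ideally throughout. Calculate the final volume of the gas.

P₁ = nRT₁/V₁ = 3.10×8.314×264/35.8 = 190 kPa.
Adiabatic: T₂/T₁ = (P₂/P₁)^((γ−1)/γ) ⇒ T₂ = 264×(0.505)^0.400 = 201 K; V₂ = 53.9 L.

53.9 L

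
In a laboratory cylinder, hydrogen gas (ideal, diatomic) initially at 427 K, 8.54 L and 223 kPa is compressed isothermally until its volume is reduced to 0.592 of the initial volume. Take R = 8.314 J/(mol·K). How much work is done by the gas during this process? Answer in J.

-998 J

n = P₁V₁/(RT₁) = 223×8.54/(8.314×427) = 0.536 mol.
Isothermal: T stays 427 K; PV = const ⇒ V₂ = 5.06 L, P₂ = 377 kPa.
W = nRT ln(V₂/V₁) = 0.536×8.314×427×ln(0.592) = -998 J.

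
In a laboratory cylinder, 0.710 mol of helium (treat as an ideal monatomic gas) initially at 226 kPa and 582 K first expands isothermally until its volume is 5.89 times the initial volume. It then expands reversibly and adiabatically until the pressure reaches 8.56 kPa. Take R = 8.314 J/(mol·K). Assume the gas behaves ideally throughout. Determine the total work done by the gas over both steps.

8420 J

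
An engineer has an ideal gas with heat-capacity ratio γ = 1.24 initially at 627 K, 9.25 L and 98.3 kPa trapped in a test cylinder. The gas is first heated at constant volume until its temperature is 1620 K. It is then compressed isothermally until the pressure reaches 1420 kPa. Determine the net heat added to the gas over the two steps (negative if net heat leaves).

1960 J

n = P₁V₁/(RT₁) = 98.3×9.25/(8.314×627) = 0.174 mol.
Step 1 — Isochoric: V stays 9.25 L; P/T = const ⇒ T₂ = 1620 K, P₂ = 254 kPa.
W = 0 (no volume change).
ΔU = nCvΔT = 0.174×34.6×(1620−627) = 6000 J.
Q = ΔU = 6000 J.
State after step 1: P = 254 kPa, V = 9.25 L, T = 1620 K.
Step 2 — Isothermal: T stays 1620 K; PV = const ⇒ V₂ = 1.65 L, P₂ = 1420 kPa.
ΔU = 0 (ideal gas, T constant).
W = nRT ln(V₂/V₁) = 0.174×8.314×1620×ln(0.179) = -4040 J.
Q = ΔU + W = -4040 J.
Net over both steps: W = -4040 J, Q = 1960 J, ΔU = 6000 J.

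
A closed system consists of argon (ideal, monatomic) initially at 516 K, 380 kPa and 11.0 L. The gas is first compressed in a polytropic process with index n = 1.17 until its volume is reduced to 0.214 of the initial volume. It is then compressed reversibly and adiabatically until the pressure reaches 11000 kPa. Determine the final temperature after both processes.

n = P₁V₁/(RT₁) = 380×11.0/(8.314×516) = 0.974 mol.
Step 1 — Polytropic n=1.17: T₂ = T₁(V₁/V₂)^(n−1) = 516×(4.67)^0.17 = 671 K; P₂ = P₁(V₁/V₂)^n = 2310 kPa.
W = (P₁V₁−P₂V₂)/(n−1) = (380×11.0−2310×2.35)/0.17 = -7370 J.
ΔU = nCvΔT = 0.974×12.5×(671−516) = 1880 J.
Q = ΔU + W = -5490 J.
State after step 1: P = 2310 kPa, V = 2.35 L, T = 671 K.
Step 2 — Adiabatic: T₂/T₁ = (P₂/P₁)^((γ−1)/γ) ⇒ T₂ = 671×(4.77)^0.400 = 1250 K; V₂ = 0.922 L.
ΔU = nCvΔT = 0.974×12.5×(1250−671) = 7070 J.
Q = 0 for an adiabatic process, so W = −ΔU = -7070 J.
Net over both steps: W = -14400 J, Q = -5490 J, ΔU = 8950 J.

1250 K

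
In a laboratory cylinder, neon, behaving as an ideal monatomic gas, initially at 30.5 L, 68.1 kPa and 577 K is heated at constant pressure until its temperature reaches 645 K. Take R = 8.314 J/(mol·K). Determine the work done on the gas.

n = P₁V₁/(RT₁) = 68.1×30.5/(8.314×577) = 0.433 mol.
Isobaric: P stays 68.1 kPa; V/T = const ⇒ T₂ = 645 K, V₂ = 34.1 L.
W = PΔV = 68.1×(34.1−30.5) kPa·L = 245 J.
Work done on the gas = −W_by = -245 J.

-245 J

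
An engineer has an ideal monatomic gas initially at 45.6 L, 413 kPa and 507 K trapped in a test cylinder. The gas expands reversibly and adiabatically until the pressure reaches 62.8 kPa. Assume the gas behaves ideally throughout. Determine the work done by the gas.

n = P₁V₁/(RT₁) = 413×45.6/(8.314×507) = 4.47 mol.
Adiabatic: T₂/T₁ = (P₂/P₁)^((γ−1)/γ) ⇒ T₂ = 507×(0.152)^0.400 = 239 K; V₂ = 141 L.
ΔU = nCvΔT = 4.47×12.5×(239−507) = -15000 J.
Q = 0 for an adiabatic process, so W = −ΔU = 15000 J.

15000 J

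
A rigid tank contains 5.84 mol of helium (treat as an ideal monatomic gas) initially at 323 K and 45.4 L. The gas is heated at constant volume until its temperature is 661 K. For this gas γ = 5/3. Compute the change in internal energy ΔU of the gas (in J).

24600 J

P₁ = nRT₁/V₁ = 5.84×8.314×323/45.4 = 345 kPa.
Isochoric: V stays 45.4 L; P/T = const ⇒ T₂ = 661 K, P₂ = 707 kPa.
For an ideal gas ΔU = nCvΔT with Cv = (3/2)R = 12.5 J/(mol·K).
ΔU = 5.84×12.5×(661−323) = 24600 J.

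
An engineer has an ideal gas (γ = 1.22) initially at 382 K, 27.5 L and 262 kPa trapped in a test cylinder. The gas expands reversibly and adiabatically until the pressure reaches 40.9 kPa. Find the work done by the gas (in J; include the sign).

n = P₁V₁/(RT₁) = 262×27.5/(8.314×382) = 2.27 mol.
Adiabatic: T₂/T₁ = (P₂/P₁)^((γ−1)/γ) ⇒ T₂ = 382×(0.156)^0.180 = 273 K; V₂ = 126 L.
ΔU = nCvΔT = 2.27×37.8×(273−382) = -9320 J.
Q = 0 for an adiabatic process, so W = −ΔU = 9320 J.

9320 J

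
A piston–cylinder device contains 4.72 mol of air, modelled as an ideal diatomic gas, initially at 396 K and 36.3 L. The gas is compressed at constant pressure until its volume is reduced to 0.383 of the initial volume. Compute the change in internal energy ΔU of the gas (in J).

-24000 J

P₁ = nRT₁/V₁ = 4.72×8.314×396/36.3 = 428 kPa.
Isobaric: P stays 428 kPa; V/T = const ⇒ T₂ = 152 K, V₂ = 13.9 L.
For an ideal gas ΔU = nCvΔT with Cv = (5/2)R = 20.8 J/(mol·K).
ΔU = 4.72×20.8×(152−396) = -24000 J.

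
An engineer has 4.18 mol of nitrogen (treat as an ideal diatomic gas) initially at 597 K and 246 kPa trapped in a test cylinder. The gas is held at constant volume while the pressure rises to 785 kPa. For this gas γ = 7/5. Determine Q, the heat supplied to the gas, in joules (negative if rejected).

114000 J

V₁ = nRT₁/P₁ = 4.18×8.314×597/246 = 84.3 L.
Isochoric: V stays 84.3 L; P/T = const ⇒ T₂ = 1910 K, P₂ = 785 kPa.
W = 0 (no volume change).
ΔU = nCvΔT = 4.18×20.8×(1910−597) = 114000 J.
Q = ΔU = 114000 J.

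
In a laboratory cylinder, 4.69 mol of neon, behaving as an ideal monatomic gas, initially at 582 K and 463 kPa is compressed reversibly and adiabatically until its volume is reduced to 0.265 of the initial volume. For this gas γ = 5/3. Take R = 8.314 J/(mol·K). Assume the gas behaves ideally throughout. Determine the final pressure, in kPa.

4230 kPa

V₁ = nRT₁/P₁ = 4.69×8.314×582/463 = 49.0 L.
Adiabatic: TV^(γ−1) = const ⇒ T₂ = 582×(3.77)^0.667 = 1410 K; PV^γ = const ⇒ P₂ = 4230 kPa.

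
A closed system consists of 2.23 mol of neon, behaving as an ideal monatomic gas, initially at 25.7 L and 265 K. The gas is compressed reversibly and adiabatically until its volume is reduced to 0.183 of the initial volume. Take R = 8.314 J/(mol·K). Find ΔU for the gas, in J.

P₁ = nRT₁/V₁ = 2.23×8.314×265/25.7 = 191 kPa.
Adiabatic: TV^(γ−1) = const ⇒ T₂ = 265×(5.46)^0.667 = 822 K; PV^γ = const ⇒ P₂ = 3240 kPa.
For an ideal gas ΔU = nCvΔT with Cv = (3/2)R = 12.5 J/(mol·K).
ΔU = 2.23×12.5×(822−265) = 15500 J.

15500 J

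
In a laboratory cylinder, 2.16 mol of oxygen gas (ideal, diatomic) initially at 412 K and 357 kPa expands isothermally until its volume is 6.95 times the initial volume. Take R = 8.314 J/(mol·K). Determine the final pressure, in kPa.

51.4 kPa

V₁ = nRT₁/P₁ = 2.16×8.314×412/357 = 20.7 L.
Isothermal: T stays 412 K; PV = const ⇒ V₂ = 144 L, P₂ = 51.4 kPa.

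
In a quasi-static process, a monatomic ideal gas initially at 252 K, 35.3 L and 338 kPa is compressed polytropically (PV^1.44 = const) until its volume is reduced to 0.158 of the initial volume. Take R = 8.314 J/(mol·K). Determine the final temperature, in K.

568 K

Polytropic n=1.44: T₂ = T₁(V₁/V₂)^(n−1) = 252×(6.33)^0.44 = 568 K; P₂ = P₁(V₁/V₂)^n = 4820 kPa.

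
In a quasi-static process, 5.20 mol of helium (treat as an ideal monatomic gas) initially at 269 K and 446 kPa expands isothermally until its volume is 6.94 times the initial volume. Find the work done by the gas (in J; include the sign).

22500 J

V₁ = nRT₁/P₁ = 5.20×8.314×269/446 = 26.1 L.
Isothermal: T stays 269 K; PV = const ⇒ V₂ = 181 L, P₂ = 64.3 kPa.
W = nRT ln(V₂/V₁) = 5.20×8.314×269×ln(6.94) = 22500 J.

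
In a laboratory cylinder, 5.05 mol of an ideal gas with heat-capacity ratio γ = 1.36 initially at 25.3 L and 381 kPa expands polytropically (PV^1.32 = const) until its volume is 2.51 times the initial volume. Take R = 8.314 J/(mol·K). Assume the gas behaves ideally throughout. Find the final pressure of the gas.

T₁ = P₁V₁/(nR) = 381×25.3/(5.05×8.314) = 230 K.
Polytropic n=1.32: T₂ = T₁(V₁/V₂)^(n−1) = 230×(0.398)^0.32 = 171 K; P₂ = P₁(V₁/V₂)^n = 113 kPa.

113 kPa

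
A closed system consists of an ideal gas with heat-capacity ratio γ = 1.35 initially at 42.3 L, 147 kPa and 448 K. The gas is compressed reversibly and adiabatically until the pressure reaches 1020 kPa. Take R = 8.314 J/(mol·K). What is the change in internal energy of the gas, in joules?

11600 J

n = P₁V₁/(RT₁) = 147×42.3/(8.314×448) = 1.67 mol.
Adiabatic: T₂/T₁ = (P₂/P₁)^((γ−1)/γ) ⇒ T₂ = 448×(6.94)^0.259 = 740 K; V₂ = 10.1 L.
For an ideal gas ΔU = nCvΔT with Cv = R/(γ−1) = 23.8 J/(mol·K).
ΔU = 1.67×23.8×(740−448) = 11600 J.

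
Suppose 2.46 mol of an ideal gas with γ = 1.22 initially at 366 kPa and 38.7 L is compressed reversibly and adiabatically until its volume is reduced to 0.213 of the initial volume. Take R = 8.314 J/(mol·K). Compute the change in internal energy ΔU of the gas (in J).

T₁ = P₁V₁/(nR) = 366×38.7/(2.46×8.314) = 693 K.
Adiabatic: TV^(γ−1) = const ⇒ T₂ = 693×(4.69)^0.220 = 973 K; PV^γ = const ⇒ P₂ = 2410 kPa.
For an ideal gas ΔU = nCvΔT with Cv = R/(γ−1) = 37.8 J/(mol·K).
ΔU = 2.46×37.8×(973−693) = 26100 J.

26100 J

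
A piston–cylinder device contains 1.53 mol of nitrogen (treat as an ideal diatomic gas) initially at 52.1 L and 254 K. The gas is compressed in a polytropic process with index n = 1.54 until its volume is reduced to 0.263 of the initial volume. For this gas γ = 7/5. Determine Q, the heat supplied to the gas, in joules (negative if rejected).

P₁ = nRT₁/V₁ = 1.53×8.314×254/52.1 = 62.0 kPa.
Polytropic n=1.54: T₂ = T₁(V₁/V₂)^(n−1) = 254×(3.80)^0.54 = 522 K; P₂ = P₁(V₁/V₂)^n = 485 kPa.
W = (P₁V₁−P₂V₂)/(n−1) = (62.0×52.1−485×13.7)/0.54 = -6320 J.
ΔU = nCvΔT = 1.53×20.8×(522−254) = 8540 J.
Q = ΔU + W = 2210 J.

2210 J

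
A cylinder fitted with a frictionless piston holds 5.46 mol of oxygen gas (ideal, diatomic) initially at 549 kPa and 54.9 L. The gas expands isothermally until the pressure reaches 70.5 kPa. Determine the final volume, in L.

T₁ = P₁V₁/(nR) = 549×54.9/(5.46×8.314) = 664 K.
Isothermal: T stays 664 K; PV = const ⇒ V₂ = 428 L, P₂ = 70.5 kPa.

428 L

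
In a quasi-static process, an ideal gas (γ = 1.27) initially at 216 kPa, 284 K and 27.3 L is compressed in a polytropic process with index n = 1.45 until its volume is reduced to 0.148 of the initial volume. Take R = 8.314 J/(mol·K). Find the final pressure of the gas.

3450 kPa

Polytropic n=1.45: T₂ = T₁(V₁/V₂)^(n−1) = 284×(6.76)^0.45 = 671 K; P₂ = P₁(V₁/V₂)^n = 3450 kPa.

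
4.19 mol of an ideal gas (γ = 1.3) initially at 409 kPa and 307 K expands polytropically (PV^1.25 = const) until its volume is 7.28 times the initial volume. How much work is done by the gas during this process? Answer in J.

16700 J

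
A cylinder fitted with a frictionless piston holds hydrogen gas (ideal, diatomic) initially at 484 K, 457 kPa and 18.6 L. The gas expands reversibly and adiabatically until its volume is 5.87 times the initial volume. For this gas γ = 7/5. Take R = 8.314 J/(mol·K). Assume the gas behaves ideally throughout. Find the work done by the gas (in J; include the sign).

n = P₁V₁/(RT₁) = 457×18.6/(8.314×484) = 2.11 mol.
Adiabatic: TV^(γ−1) = const ⇒ T₂ = 484×(0.170)^0.400 = 238 K; PV^γ = const ⇒ P₂ = 38.4 kPa.
ΔU = nCvΔT = 2.11×20.8×(238−484) = -10800 J.
Q = 0 for an adiabatic process, so W = −ΔU = 10800 J.

10800 J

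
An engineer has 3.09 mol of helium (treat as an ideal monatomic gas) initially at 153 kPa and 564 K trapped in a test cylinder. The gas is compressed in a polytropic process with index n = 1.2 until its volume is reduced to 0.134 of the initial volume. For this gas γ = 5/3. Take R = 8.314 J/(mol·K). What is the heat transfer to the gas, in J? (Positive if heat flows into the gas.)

V₁ = nRT₁/P₁ = 3.09×8.314×564/153 = 94.7 L.
Polytropic n=1.2: T₂ = T₁(V₁/V₂)^(n−1) = 564×(7.46)^0.20 = 843 K; P₂ = P₁(V₁/V₂)^n = 1710 kPa.
W = (P₁V₁−P₂V₂)/(n−1) = (153×94.7−1710×12.7)/0.20 = -35800 J.
ΔU = nCvΔT = 3.09×12.5×(843−564) = 10800 J.
Q = ΔU + W = -25100 J.

-25100 J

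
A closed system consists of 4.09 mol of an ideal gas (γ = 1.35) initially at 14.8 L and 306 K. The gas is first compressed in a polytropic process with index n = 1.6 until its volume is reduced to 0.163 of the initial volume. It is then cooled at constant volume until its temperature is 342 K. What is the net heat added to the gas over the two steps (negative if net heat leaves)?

P₁ = nRT₁/V₁ = 4.09×8.314×306/14.8 = 703 kPa.
Step 1 — Polytropic n=1.6: T₂ = T₁(V₁/V₂)^(n−1) = 306×(6.13)^0.60 = 909 K; P₂ = P₁(V₁/V₂)^n = 12800 kPa.
W = (P₁V₁−P₂V₂)/(n−1) = (703×14.8−12800×2.41)/0.60 = -34200 J.
ΔU = nCvΔT = 4.09×23.8×(909−306) = 58600 J.
Q = ΔU + W = 24400 J.
State after step 1: P = 12800 kPa, V = 2.41 L, T = 909 K.
Step 2 — Isochoric: V stays 2.41 L; P/T = const ⇒ T₂ = 342 K, P₂ = 4820 kPa.
W = 0 (no volume change).
ΔU = nCvΔT = 4.09×23.8×(342−909) = -55100 J.
Q = ΔU = -55100 J.
Net over both steps: W = -34200 J, Q = -30700 J, ΔU = 3500 J.

-30700 J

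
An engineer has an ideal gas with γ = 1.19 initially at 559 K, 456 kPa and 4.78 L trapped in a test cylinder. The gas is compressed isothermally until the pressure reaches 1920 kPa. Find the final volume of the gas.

1.14 L

Isothermal: T stays 559 K; PV = const ⇒ V₂ = 1.14 L, P₂ = 1920 kPa.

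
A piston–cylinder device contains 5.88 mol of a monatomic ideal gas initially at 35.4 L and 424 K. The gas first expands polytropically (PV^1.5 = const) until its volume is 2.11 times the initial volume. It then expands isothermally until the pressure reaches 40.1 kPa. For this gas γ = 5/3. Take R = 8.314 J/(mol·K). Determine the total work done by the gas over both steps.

35200 J

P₁ = nRT₁/V₁ = 5.88×8.314×424/35.4 = 586 kPa.
Step 1 — Polytropic n=1.5: T₂ = T₁(V₁/V₂)^(n−1) = 424×(0.474)^0.50 = 292 K; P₂ = P₁(V₁/V₂)^n = 191 kPa.
W = (P₁V₁−P₂V₂)/(n−1) = (586×35.4−191×74.7)/0.50 = 12900 J.
ΔU = nCvΔT = 5.88×12.5×(292−424) = -9690 J.
Q = ΔU + W = 3230 J.
State after step 1: P = 191 kPa, V = 74.7 L, T = 292 K.
Step 2 — Isothermal: T stays 292 K; PV = const ⇒ V₂ = 356 L, P₂ = 40.1 kPa.
ΔU = 0 (ideal gas, T constant).
W = nRT ln(V₂/V₁) = 5.88×8.314×292×ln(4.76) = 22300 J.
Q = ΔU + W = 22300 J.
Net over both steps: W = 35200 J, Q = 25500 J, ΔU = -9690 J.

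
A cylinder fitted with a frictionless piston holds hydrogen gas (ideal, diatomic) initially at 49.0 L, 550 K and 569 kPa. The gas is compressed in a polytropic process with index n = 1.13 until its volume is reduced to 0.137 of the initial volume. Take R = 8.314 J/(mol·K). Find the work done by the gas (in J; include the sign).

-63200 J

n = P₁V₁/(RT₁) = 569×49.0/(8.314×550) = 6.10 mol.
Polytropic n=1.13: T₂ = T₁(V₁/V₂)^(n−1) = 550×(7.30)^0.13 = 712 K; P₂ = P₁(V₁/V₂)^n = 5380 kPa.
W = (P₁V₁−P₂V₂)/(n−1) = (569×49.0−5380×6.71)/0.13 = -63200 J.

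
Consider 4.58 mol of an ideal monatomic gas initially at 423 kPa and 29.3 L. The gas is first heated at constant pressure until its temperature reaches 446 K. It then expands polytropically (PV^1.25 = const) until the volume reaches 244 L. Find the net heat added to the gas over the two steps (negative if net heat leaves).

26900 J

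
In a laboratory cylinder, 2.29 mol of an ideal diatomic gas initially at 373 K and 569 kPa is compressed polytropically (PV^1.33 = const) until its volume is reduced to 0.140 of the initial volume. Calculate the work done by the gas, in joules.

-19700 J

V₁ = nRT₁/P₁ = 2.29×8.314×373/569 = 12.5 L.
Polytropic n=1.33: T₂ = T₁(V₁/V₂)^(n−1) = 373×(7.14)^0.33 = 714 K; P₂ = P₁(V₁/V₂)^n = 7780 kPa.
W = (P₁V₁−P₂V₂)/(n−1) = (569×12.5−7780×1.75)/0.33 = -19700 J.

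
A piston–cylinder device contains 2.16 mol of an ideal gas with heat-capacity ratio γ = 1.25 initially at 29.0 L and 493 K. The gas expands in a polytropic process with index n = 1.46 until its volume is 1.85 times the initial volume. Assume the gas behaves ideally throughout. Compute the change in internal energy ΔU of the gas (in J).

-8730 J

P₁ = nRT₁/V₁ = 2.16×8.314×493/29.0 = 305 kPa.
Polytropic n=1.46: T₂ = T₁(V₁/V₂)^(n−1) = 493×(0.541)^0.46 = 371 K; P₂ = P₁(V₁/V₂)^n = 124 kPa.
For an ideal gas ΔU = nCvΔT with Cv = R/(γ−1) = 33.3 J/(mol·K).
ΔU = 2.16×33.3×(371−493) = -8730 J.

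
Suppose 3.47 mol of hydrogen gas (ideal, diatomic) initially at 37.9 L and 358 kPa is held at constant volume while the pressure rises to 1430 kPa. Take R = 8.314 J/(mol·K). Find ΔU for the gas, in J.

T₁ = P₁V₁/(nR) = 358×37.9/(3.47×8.314) = 470 K.
Isochoric: V stays 37.9 L; P/T = const ⇒ T₂ = 1880 K, P₂ = 1430 kPa.
For an ideal gas ΔU = nCvΔT with Cv = (5/2)R = 20.8 J/(mol·K).
ΔU = 3.47×20.8×(1880−470) = 102000 J.

102000 J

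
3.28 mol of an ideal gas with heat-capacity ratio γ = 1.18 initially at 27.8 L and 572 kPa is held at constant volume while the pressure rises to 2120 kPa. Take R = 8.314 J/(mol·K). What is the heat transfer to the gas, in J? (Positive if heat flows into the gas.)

T₁ = P₁V₁/(nR) = 572×27.8/(3.28×8.314) = 583 K.
Isochoric: V stays 27.8 L; P/T = const ⇒ T₂ = 2160 K, P₂ = 2120 kPa.
W = 0 (no volume change).
ΔU = nCvΔT = 3.28×46.2×(2160−583) = 239000 J.
Q = ΔU = 239000 J.

239000 J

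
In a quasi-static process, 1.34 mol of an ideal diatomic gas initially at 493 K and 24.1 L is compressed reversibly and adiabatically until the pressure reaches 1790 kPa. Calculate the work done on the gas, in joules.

P₁ = nRT₁/V₁ = 1.34×8.314×493/24.1 = 228 kPa.
Adiabatic: T₂/T₁ = (P₂/P₁)^((γ−1)/γ) ⇒ T₂ = 493×(7.85)^0.286 = 888 K; V₂ = 5.53 L.
ΔU = nCvΔT = 1.34×20.8×(888−493) = 11000 J.
Q = 0 for an adiabatic process, so W = −ΔU = -11000 J.
Work done on the gas = −W_by = 11000 J.

11000 J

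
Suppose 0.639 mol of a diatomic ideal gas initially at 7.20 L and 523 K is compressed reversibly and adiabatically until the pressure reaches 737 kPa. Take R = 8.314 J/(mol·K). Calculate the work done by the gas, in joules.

P₁ = nRT₁/V₁ = 0.639×8.314×523/7.20 = 386 kPa.
Adiabatic: T₂/T₁ = (P₂/P₁)^((γ−1)/γ) ⇒ T₂ = 523×(1.91)^0.286 = 629 K; V₂ = 4.54 L.
ΔU = nCvΔT = 0.639×20.8×(629−523) = 1410 J.
Q = 0 for an adiabatic process, so W = −ΔU = -1410 J.

-1410 J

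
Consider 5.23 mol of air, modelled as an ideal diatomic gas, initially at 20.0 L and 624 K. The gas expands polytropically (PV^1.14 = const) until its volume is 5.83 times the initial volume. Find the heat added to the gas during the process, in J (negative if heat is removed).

27600 J

P₁ = nRT₁/V₁ = 5.23×8.314×624/20.0 = 1360 kPa.
Polytropic n=1.14: T₂ = T₁(V₁/V₂)^(n−1) = 624×(0.172)^0.14 = 488 K; P₂ = P₁(V₁/V₂)^n = 182 kPa.
W = (P₁V₁−P₂V₂)/(n−1) = (1360×20.0−182×117)/0.14 = 42400 J.
ΔU = nCvΔT = 5.23×20.8×(488−624) = -14800 J.
Q = ΔU + W = 27600 J.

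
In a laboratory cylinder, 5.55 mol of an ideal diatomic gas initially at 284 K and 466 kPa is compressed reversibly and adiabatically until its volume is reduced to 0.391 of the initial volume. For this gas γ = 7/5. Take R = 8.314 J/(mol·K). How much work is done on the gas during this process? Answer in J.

14900 J

V₁ = nRT₁/P₁ = 5.55×8.314×284/466 = 28.1 L.
Adiabatic: TV^(γ−1) = const ⇒ T₂ = 284×(2.56)^0.400 = 413 K; PV^γ = const ⇒ P₂ = 1740 kPa.
ΔU = nCvΔT = 5.55×20.8×(413−284) = 14900 J.
Q = 0 for an adiabatic process, so W = −ΔU = -14900 J.
Work done on the gas = −W_by = 14900 J.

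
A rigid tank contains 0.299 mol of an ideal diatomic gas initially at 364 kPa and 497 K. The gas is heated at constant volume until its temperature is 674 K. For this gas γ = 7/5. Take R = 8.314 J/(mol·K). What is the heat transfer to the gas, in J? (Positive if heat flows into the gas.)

1100 J

V₁ = nRT₁/P₁ = 0.299×8.314×497/364 = 3.39 L.
Isochoric: V stays 3.39 L; P/T = const ⇒ T₂ = 674 K, P₂ = 494 kPa.
W = 0 (no volume change).
ΔU = nCvΔT = 0.299×20.8×(674−497) = 1100 J.
Q = ΔU = 1100 J.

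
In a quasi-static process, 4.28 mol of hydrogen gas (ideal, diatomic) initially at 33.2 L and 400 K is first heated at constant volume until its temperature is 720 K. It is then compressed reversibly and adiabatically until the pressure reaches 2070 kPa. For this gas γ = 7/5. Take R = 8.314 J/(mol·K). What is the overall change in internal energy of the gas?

P₁ = nRT₁/V₁ = 4.28×8.314×400/33.2 = 429 kPa.
Step 1 — Isochoric: V stays 33.2 L; P/T = const ⇒ T₂ = 720 K, P₂ = 772 kPa.
W = 0 (no volume change).
ΔU = nCvΔT = 4.28×20.8×(720−400) = 28500 J.
Q = ΔU = 28500 J.
State after step 1: P = 772 kPa, V = 33.2 L, T = 720 K.
Step 2 — Adiabatic: T₂/T₁ = (P₂/P₁)^((γ−1)/γ) ⇒ T₂ = 720×(2.68)^0.286 = 954 K; V₂ = 16.4 L.
ΔU = nCvΔT = 4.28×20.8×(954−720) = 20900 J.
Q = 0 for an adiabatic process, so W = −ΔU = -20900 J.
Net over both steps: W = -20900 J, Q = 28500 J, ΔU = 49300 J.

49300 J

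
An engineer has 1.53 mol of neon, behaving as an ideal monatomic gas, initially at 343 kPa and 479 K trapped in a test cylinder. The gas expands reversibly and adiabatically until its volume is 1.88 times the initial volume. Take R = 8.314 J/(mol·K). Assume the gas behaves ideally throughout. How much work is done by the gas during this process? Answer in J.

3140 J

V₁ = nRT₁/P₁ = 1.53×8.314×479/343 = 17.8 L.
Adiabatic: TV^(γ−1) = const ⇒ T₂ = 479×(0.532)^0.667 = 314 K; PV^γ = const ⇒ P₂ = 120 kPa.
ΔU = nCvΔT = 1.53×12.5×(314−479) = -3140 J.
Q = 0 for an adiabatic process, so W = −ΔU = 3140 J.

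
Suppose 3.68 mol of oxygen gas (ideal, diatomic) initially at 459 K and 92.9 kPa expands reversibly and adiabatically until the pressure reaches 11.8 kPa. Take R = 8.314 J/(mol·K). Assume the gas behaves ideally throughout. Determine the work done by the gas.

V₁ = nRT₁/P₁ = 3.68×8.314×459/92.9 = 151 L.
Adiabatic: T₂/T₁ = (P₂/P₁)^((γ−1)/γ) ⇒ T₂ = 459×(0.127)^0.286 = 255 K; V₂ = 660 L.
ΔU = nCvΔT = 3.68×20.8×(255−459) = -15600 J.
Q = 0 for an adiabatic process, so W = −ΔU = 15600 J.

15600 J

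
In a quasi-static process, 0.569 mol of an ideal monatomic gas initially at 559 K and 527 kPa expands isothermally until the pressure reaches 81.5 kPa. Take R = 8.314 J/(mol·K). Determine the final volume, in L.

V₁ = nRT₁/P₁ = 0.569×8.314×559/527 = 5.02 L.
Isothermal: T stays 559 K; PV = const ⇒ V₂ = 32.4 L, P₂ = 81.5 kPa.

32.4 L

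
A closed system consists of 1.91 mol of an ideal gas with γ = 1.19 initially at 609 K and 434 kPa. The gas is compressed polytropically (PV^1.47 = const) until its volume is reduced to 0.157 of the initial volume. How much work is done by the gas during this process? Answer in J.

-28500 J

V₁ = nRT₁/P₁ = 1.91×8.314×609/434 = 22.3 L.
Polytropic n=1.47: T₂ = T₁(V₁/V₂)^(n−1) = 609×(6.37)^0.47 = 1450 K; P₂ = P₁(V₁/V₂)^n = 6600 kPa.
W = (P₁V₁−P₂V₂)/(n−1) = (434×22.3−6600×3.50)/0.47 = -28500 J.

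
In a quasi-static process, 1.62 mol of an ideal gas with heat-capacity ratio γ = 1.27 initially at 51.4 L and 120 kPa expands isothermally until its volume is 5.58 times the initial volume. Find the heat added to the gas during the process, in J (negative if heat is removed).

T₁ = P₁V₁/(nR) = 120×51.4/(1.62×8.314) = 458 K.
Isothermal: T stays 458 K; PV = const ⇒ V₂ = 287 L, P₂ = 21.5 kPa.
ΔU = 0 (ideal gas, T constant).
W = nRT ln(V₂/V₁) = 1.62×8.314×458×ln(5.58) = 10600 J.
Q = ΔU + W = 10600 J.

10600 J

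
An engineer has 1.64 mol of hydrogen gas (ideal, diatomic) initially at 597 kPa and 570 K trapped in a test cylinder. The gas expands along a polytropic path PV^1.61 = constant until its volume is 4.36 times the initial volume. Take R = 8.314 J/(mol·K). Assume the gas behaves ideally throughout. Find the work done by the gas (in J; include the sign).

V₁ = nRT₁/P₁ = 1.64×8.314×570/597 = 13.0 L.
Polytropic n=1.61: T₂ = T₁(V₁/V₂)^(n−1) = 570×(0.229)^0.61 = 232 K; P₂ = P₁(V₁/V₂)^n = 55.8 kPa.
W = (P₁V₁−P₂V₂)/(n−1) = (597×13.0−55.8×56.8)/0.61 = 7550 J.

7550 J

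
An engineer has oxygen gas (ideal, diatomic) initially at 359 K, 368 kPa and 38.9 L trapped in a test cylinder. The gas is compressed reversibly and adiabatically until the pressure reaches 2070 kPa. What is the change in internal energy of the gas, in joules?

n = P₁V₁/(RT₁) = 368×38.9/(8.314×359) = 4.80 mol.
Adiabatic: T₂/T₁ = (P₂/P₁)^((γ−1)/γ) ⇒ T₂ = 359×(5.62)^0.286 = 588 K; V₂ = 11.3 L.
For an ideal gas ΔU = nCvΔT with Cv = (5/2)R = 20.8 J/(mol·K).
ΔU = 4.80×20.8×(588−359) = 22800 J.

22800 J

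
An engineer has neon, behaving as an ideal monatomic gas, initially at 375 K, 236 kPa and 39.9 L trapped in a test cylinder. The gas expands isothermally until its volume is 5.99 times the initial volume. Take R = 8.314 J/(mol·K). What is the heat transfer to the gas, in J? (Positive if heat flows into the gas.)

16900 J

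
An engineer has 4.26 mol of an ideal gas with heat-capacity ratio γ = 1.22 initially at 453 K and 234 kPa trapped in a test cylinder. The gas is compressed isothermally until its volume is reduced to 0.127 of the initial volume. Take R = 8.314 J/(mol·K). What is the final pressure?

1840 kPa

V₁ = nRT₁/P₁ = 4.26×8.314×453/234 = 68.6 L.
Isothermal: T stays 453 K; PV = const ⇒ V₂ = 8.71 L, P₂ = 1840 kPa.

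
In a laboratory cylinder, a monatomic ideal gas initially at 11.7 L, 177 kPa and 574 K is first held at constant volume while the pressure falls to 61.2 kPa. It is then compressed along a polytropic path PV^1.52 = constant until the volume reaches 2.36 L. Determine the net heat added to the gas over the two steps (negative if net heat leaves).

n = P₁V₁/(RT₁) = 177×11.7/(8.314×574) = 0.434 mol.
Step 1 — Isochoric: V stays 11.7 L; P/T = const ⇒ T₂ = 198 K, P₂ = 61.2 kPa.
W = 0 (no volume change).
ΔU = nCvΔT = 0.434×12.5×(198−574) = -2030 J.
Q = ΔU = -2030 J.
State after step 1: P = 61.2 kPa, V = 11.7 L, T = 198 K.
Step 2 — Polytropic n=1.52: T₂ = T₁(V₁/V₂)^(n−1) = 198×(4.96)^0.52 = 456 K; P₂ = P₁(V₁/V₂)^n = 698 kPa.
W = (P₁V₁−P₂V₂)/(n−1) = (61.2×11.7−698×2.36)/0.52 = -1790 J.
ΔU = nCvΔT = 0.434×12.5×(456−198) = 1400 J.
Q = ΔU + W = -394 J.
Net over both steps: W = -1790 J, Q = -2430 J, ΔU = -637 J.

-2430 J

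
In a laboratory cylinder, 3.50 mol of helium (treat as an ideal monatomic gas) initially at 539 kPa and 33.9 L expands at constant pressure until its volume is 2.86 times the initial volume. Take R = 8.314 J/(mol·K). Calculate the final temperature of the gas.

T₁ = P₁V₁/(nR) = 539×33.9/(3.50×8.314) = 628 K.
Isobaric: P stays 539 kPa; V/T = const ⇒ T₂ = 1800 K, V₂ = 97.0 L.

1800 K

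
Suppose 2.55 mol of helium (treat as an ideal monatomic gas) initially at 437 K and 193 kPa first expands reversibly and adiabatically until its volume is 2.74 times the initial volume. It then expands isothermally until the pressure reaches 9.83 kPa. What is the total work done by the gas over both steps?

12900 J

V₁ = nRT₁/P₁ = 2.55×8.314×437/193 = 48.0 L.
Step 1 — Adiabatic: TV^(γ−1) = const ⇒ T₂ = 437×(0.365)^0.667 = 223 K; PV^γ = const ⇒ P₂ = 36.0 kPa.
ΔU = nCvΔT = 2.55×12.5×(223−437) = -6800 J.
Q = 0 for an adiabatic process, so W = −ΔU = 6800 J.
State after step 1: P = 36.0 kPa, V = 132 L, T = 223 K.
Step 2 — Isothermal: T stays 223 K; PV = const ⇒ V₂ = 481 L, P₂ = 9.83 kPa.
ΔU = 0 (ideal gas, T constant).
W = nRT ln(V₂/V₁) = 2.55×8.314×223×ln(3.66) = 6140 J.
Q = ΔU + W = 6140 J.
Net over both steps: W = 12900 J, Q = 6140 J, ΔU = -6800 J.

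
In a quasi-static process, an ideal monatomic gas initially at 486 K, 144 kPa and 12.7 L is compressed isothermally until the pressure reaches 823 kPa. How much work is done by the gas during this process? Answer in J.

n = P₁V₁/(RT₁) = 144×12.7/(8.314×486) = 0.453 mol.
Isothermal: T stays 486 K; PV = const ⇒ V₂ = 2.22 L, P₂ = 823 kPa.
W = nRT ln(V₂/V₁) = 0.453×8.314×486×ln(0.175) = -3190 J.

-3190 J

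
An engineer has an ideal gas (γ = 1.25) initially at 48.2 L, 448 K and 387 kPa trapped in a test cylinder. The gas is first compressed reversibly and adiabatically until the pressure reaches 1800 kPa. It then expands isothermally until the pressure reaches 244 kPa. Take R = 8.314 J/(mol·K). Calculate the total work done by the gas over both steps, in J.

n = P₁V₁/(RT₁) = 387×48.2/(8.314×448) = 5.01 mol.
Step 1 — Adiabatic: T₂/T₁ = (P₂/P₁)^((γ−1)/γ) ⇒ T₂ = 448×(4.65)^0.200 = 609 K; V₂ = 14.1 L.
ΔU = nCvΔT = 5.01×33.3×(609−448) = 26900 J.
Q = 0 for an adiabatic process, so W = −ΔU = -26900 J.
State after step 1: P = 1800 kPa, V = 14.1 L, T = 609 K.
Step 2 — Isothermal: T stays 609 K; PV = const ⇒ V₂ = 104 L, P₂ = 244 kPa.
ΔU = 0 (ideal gas, T constant).
W = nRT ln(V₂/V₁) = 5.01×8.314×609×ln(7.38) = 50700 J.
Q = ΔU + W = 50700 J.
Net over both steps: W = 23800 J, Q = 50700 J, ΔU = 26900 J.

23800 J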